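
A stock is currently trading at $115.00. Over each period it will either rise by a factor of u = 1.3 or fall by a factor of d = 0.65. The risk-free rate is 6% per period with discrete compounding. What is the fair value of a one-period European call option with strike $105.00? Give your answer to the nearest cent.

Risk-neutral probability p = (1 + 0.06 − 0.65)/(1.3 − 0.65) = 0.4100/0.6500 = 0.6308
Terminal stock prices: S_u = 149.5, S_d = 74.75
Terminal payoffs (S − K): max(44.5, 0) = 44.5, max(-30.25, 0) = 0
Node 0 (S = 115): V_0 = 1/1.06·[0.6308·44.5000 + 0.3692·0.0000] = 26.4804

$26.48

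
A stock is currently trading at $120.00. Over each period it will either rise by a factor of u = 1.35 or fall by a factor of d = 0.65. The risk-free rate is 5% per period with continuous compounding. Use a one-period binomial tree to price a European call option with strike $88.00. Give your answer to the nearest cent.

Risk-neutral probability p = (e^0.05 − 0.65)/(1.35 − 0.65) = 0.4013/0.7000 = 0.5732
Terminal stock prices: S_u = 162, S_d = 78
Terminal payoffs (S − K): max(74, 0) = 74, max(-10, 0) = 0
Node 0 (S = 120): V_0 = e^(−0.05)·[0.5732·74.0000 + 0.4268·0.0000] = 40.3512

$40.35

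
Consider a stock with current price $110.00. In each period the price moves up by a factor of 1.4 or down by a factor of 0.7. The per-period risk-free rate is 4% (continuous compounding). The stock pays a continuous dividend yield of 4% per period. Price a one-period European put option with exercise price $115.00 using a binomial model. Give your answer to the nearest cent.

Per-period risk-free factor R = e^0.04 = 1.0408; dividend-adjusted growth = e^(0.04−0.04) = 1.0000.
Risk-neutral probability p = (1.0000 − 0.7)/(1.4 − 0.7) = 0.3000/0.7000 = 0.4286
Terminal stock prices: S_u = 154, S_d = 77
Terminal payoffs (K − S): max(-39, 0) = 0, max(38, 0) = 38
Node 0 (S = 110): V_0 = e^(−0.04)·[0.4286·0.0000 + 0.5714·38.0000] = 20.8629

$20.86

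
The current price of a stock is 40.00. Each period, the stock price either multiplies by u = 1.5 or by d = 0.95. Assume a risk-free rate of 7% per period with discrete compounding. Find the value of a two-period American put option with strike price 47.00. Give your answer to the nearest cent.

Risk-neutral probability p = (1 + 0.07 − 0.95)/(1.5 − 0.95) = 0.1200/0.5500 = 0.2182
Terminal stock prices: S_uu = 90, S_ud = 57, S_dd = 36.1
Terminal payoffs (K − S): max(-43, 0) = 0, max(-10, 0) = 0, max(10.9, 0) = 10.9
Node u (S = 60): continuation = 1/1.07·[0.2182·0.0000 + 0.7818·0.0000] = 0.0000; exercise value = 0.0000 ≤ continuation, so V_u = 0.0000
Node d (S = 38): continuation = 1/1.07·[0.2182·0.0000 + 0.7818·10.9000] = 7.9643; exercise value = 9.0000 > continuation, so V_d = 9.0000 (exercise)
Node 0 (S = 40): continuation = 1/1.07·[0.2182·0.0000 + 0.7818·9.0000] = 6.5760; exercise value = 7.0000 > continuation, so V_0 = 7.0000 (exercise)

7.00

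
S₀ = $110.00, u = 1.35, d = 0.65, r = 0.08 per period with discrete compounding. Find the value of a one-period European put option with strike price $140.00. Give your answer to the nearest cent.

$24.46

Risk-neutral probability p = (1 + 0.08 − 0.65)/(1.35 − 0.65) = 0.4300/0.7000 = 0.6143
Terminal stock prices: S_u = 148.5, S_d = 71.5
Terminal payoffs (K − S): max(-8.5, 0) = 0, max(68.5, 0) = 68.5
Node 0 (S = 110): V_0 = 1/1.08·[0.6143·0.0000 + 0.3857·68.5000] = 24.4643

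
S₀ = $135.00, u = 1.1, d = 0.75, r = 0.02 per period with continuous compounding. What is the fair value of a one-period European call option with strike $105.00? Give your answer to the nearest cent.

Risk-neutral probability p = (e^0.02 − 0.75)/(1.1 − 0.75) = 0.2702/0.3500 = 0.7720
Terminal stock prices: S_u = 148.5, S_d = 101.2
Terminal payoffs (S − K): max(43.5, 0) = 43.5, max(-3.75, 0) = 0
Node 0 (S = 135): V_0 = e^(−0.02)·[0.7720·43.5000 + 0.2280·0.0000] = 32.9172

$32.92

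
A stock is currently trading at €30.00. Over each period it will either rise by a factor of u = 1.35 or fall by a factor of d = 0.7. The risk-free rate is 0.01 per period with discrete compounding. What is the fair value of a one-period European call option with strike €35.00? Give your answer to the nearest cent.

€2.60

Risk-neutral probability p = (1 + 0.01 − 0.7)/(1.35 − 0.7) = 0.3100/0.6500 = 0.4769
Terminal stock prices: S_u = 40.5, S_d = 21
Terminal payoffs (S − K): max(5.5, 0) = 5.5, max(-14, 0) = 0
Node 0 (S = 30): V_0 = 1/1.01·[0.4769·5.5000 + 0.5231·0.0000] = 2.5971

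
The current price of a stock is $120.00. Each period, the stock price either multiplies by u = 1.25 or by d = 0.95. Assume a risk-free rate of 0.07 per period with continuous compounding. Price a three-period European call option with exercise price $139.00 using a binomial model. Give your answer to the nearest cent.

$14.65

Risk-neutral probability p = (e^0.07 − 0.95)/(1.25 − 0.95) = 0.1225/0.3000 = 0.4084
Terminal stock prices: S_uuu = 234.4, S_uud = 178.1, S_udd = 135.4, S_ddd = 102.9
Terminal payoffs (S − K): max(95.38, 0) = 95.38, max(39.12, 0) = 39.12, max(-3.625, 0) = 0, max(-36.12, 0) = 0
Node uu (S = 187.5): V_uu = e^(−0.07)·[0.4084·95.3750 + 0.5916·39.1250] = 57.8973
Node ud (S = 142.5): V_ud = e^(−0.07)·[0.4084·39.1250 + 0.5916·0.0000] = 14.8970
Node dd (S = 108.3): V_dd = e^(−0.07)·[0.4084·0.0000 + 0.5916·0.0000] = 0.0000
Node u (S = 150): V_u = e^(−0.07)·[0.4084·57.8973 + 0.5916·14.8970] = 30.2623
Node d (S = 114): V_d = e^(−0.07)·[0.4084·14.8970 + 0.5916·0.0000] = 5.6721
Node 0 (S = 120): V_0 = e^(−0.07)·[0.4084·30.2623 + 0.5916·5.6721] = 14.6514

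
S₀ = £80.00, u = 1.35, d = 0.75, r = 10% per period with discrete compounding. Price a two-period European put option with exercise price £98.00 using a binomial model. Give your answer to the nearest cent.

£14.43

Risk-neutral probability p = (1 + 0.1 − 0.75)/(1.35 − 0.75) = 0.3500/0.6000 = 0.5833
Terminal stock prices: S_uu = 145.8, S_ud = 81, S_dd = 45
Terminal payoffs (K − S): max(-47.8, 0) = 0, max(17, 0) = 17, max(53, 0) = 53
Node u (S = 108): V_u = 1/1.1·[0.5833·0.0000 + 0.4167·17.0000] = 6.4394
Node d (S = 60): V_d = 1/1.1·[0.5833·17.0000 + 0.4167·53.0000] = 29.0909
Node 0 (S = 80): V_0 = 1/1.1·[0.5833·6.4394 + 0.4167·29.0909] = 14.4341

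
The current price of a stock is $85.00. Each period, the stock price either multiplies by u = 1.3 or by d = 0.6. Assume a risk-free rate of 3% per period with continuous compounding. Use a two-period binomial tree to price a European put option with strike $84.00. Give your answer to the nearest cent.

$15.35

Risk-neutral probability p = (e^0.03 − 0.6)/(1.3 − 0.6) = 0.4305/0.7000 = 0.6149
Terminal stock prices: S_uu = 143.7, S_ud = 66.3, S_dd = 30.6
Terminal payoffs (K − S): max(-59.65, 0) = 0, max(17.7, 0) = 17.7, max(53.4, 0) = 53.4
Node u (S = 110.5): V_u = e^(−0.03)·[0.6149·0.0000 + 0.3851·17.7000] = 6.6142
Node d (S = 51): V_d = e^(−0.03)·[0.6149·17.7000 + 0.3851·53.4000] = 30.5174
Node 0 (S = 85): V_0 = e^(−0.03)·[0.6149·6.6142 + 0.3851·30.5174] = 15.3510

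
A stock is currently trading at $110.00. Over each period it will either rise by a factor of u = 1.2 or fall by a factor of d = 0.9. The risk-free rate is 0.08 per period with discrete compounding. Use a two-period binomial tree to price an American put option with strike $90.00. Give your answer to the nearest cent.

Risk-neutral probability p = (1 + 0.08 − 0.9)/(1.2 − 0.9) = 0.1800/0.3000 = 0.6000
Terminal stock prices: S_uu = 158.4, S_ud = 118.8, S_dd = 89.1
Terminal payoffs (K − S): max(-68.4, 0) = 0, max(-28.8, 0) = 0, max(0.9, 0) = 0.9
Node u (S = 132): continuation = 1/1.08·[0.6000·0.0000 + 0.4000·0.0000] = 0.0000; exercise value = 0.0000 ≤ continuation, so V_u = 0.0000
Node d (S = 99): continuation = 1/1.08·[0.6000·0.0000 + 0.4000·0.9000] = 0.3333; exercise value = 0.0000 ≤ continuation, so V_d = 0.3333
Node 0 (S = 110): continuation = 1/1.08·[0.6000·0.0000 + 0.4000·0.3333] = 0.1235; exercise value = 0.0000 ≤ continuation, so V_0 = 0.1235

$0.12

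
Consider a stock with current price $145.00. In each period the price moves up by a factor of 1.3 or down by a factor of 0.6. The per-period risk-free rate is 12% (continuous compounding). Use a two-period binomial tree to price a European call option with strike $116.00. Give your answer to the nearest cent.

$57.65

Risk-neutral probability p = (e^0.12 − 0.6)/(1.3 − 0.6) = 0.5275/0.7000 = 0.7536
Terminal stock prices: S_uu = 245.1, S_ud = 113.1, S_dd = 52.2
Terminal payoffs (S − K): max(129.1, 0) = 129.1, max(-2.9, 0) = 0, max(-63.8, 0) = 0
Node u (S = 188.5): V_u = e^(−0.12)·[0.7536·129.0500 + 0.2464·0.0000] = 86.2511
Node d (S = 87): V_d = e^(−0.12)·[0.7536·0.0000 + 0.2464·0.0000] = 0.0000
Node 0 (S = 145): V_0 = e^(−0.12)·[0.7536·86.2511 + 0.2464·0.0000] = 57.6462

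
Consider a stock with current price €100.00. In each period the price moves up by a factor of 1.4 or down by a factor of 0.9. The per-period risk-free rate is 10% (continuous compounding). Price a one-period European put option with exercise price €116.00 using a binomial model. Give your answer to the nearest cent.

Risk-neutral probability p = (e^0.1 − 0.9)/(1.4 − 0.9) = 0.2052/0.5000 = 0.4103
Terminal stock prices: S_u = 140, S_d = 90
Terminal payoffs (K − S): max(-24, 0) = 0, max(26, 0) = 26
Node 0 (S = 100): V_0 = e^(−0.1)·[0.4103·0.0000 + 0.5897·26.0000] = 13.8722

€13.87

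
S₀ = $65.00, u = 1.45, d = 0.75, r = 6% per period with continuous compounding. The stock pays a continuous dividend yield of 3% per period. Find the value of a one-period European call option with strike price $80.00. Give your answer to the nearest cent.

$5.38

Per-period risk-free factor R = e^0.06 = 1.0618; dividend-adjusted growth = e^(0.06−0.03) = 1.0305.
Risk-neutral probability p = (1.0305 − 0.75)/(1.45 − 0.75) = 0.2805/0.7000 = 0.4006
Terminal stock prices: S_u = 94.25, S_d = 48.75
Terminal payoffs (S − K): max(14.25, 0) = 14.25, max(-31.25, 0) = 0
Node 0 (S = 65): V_0 = e^(−0.06)·[0.4006·14.2500 + 0.5994·0.0000] = 5.3768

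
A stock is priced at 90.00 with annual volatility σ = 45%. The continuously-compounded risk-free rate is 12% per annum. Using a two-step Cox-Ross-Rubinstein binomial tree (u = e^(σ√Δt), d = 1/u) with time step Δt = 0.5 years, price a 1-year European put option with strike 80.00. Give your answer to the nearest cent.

6.71

CRR parameters: u = e^(σ√Δt) = e^(0.45·√0.5) = 1.3746, d = 1/u = 0.7275
Per-period rate: rΔt = 0.12·0.5 = 0.06, so R = e^0.06 = 1.0618
Risk-neutral probability p = (e^0.06 − 0.7275)/(1.3746 − 0.7275) = 0.3344/0.6472 = 0.5167
Terminal stock prices: S_uu = 170.1, S_ud = 90, S_dd = 47.63
Terminal payoffs (K − S): max(-90.07, 0) = 0, max(-10, 0) = 0, max(32.37, 0) = 32.37
Node u (S = 123.7): V_u = e^(−0.06)·[0.5167·0.0000 + 0.4833·0.0000] = 0.0000
Node d (S = 65.47): V_d = e^(−0.06)·[0.5167·0.0000 + 0.4833·32.3723] = 14.7356
Node 0 (S = 90): V_0 = e^(−0.06)·[0.5167·0.0000 + 0.4833·14.7356] = 6.7075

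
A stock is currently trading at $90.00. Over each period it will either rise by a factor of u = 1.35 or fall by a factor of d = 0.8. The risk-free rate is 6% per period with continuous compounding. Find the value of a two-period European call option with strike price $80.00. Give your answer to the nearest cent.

Risk-neutral probability p = (e^0.06 − 0.8)/(1.35 − 0.8) = 0.2618/0.5500 = 0.4761
Terminal stock prices: S_uu = 164, S_ud = 97.2, S_dd = 57.6
Terminal payoffs (S − K): max(84.03, 0) = 84.03, max(17.2, 0) = 17.2, max(-22.4, 0) = 0
Node u (S = 121.5): V_u = e^(−0.06)·[0.4761·84.0250 + 0.5239·17.2000] = 46.1588
Node d (S = 72): V_d = e^(−0.06)·[0.4761·17.2000 + 0.5239·0.0000] = 7.7115
Node 0 (S = 90): V_0 = e^(−0.06)·[0.4761·46.1588 + 0.5239·7.7115] = 24.5000

$24.50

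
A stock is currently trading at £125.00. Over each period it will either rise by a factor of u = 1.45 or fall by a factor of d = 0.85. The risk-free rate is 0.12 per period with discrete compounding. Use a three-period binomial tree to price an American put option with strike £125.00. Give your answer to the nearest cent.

£9.21

Risk-neutral probability p = (1 + 0.12 − 0.85)/(1.45 − 0.85) = 0.2700/0.6000 = 0.4500
Terminal stock prices: S_uuu = 381.1, S_uud = 223.4, S_udd = 131, S_ddd = 76.77
Terminal payoffs (K − S): max(-256.1, 0) = 0, max(-98.39, 0) = 0, max(-5.953, 0) = 0, max(48.23, 0) = 48.23
Node uu (S = 262.8): continuation = 1/1.12·[0.4500·0.0000 + 0.5500·0.0000] = 0.0000; exercise value = 0.0000 ≤ continuation, so V_uu = 0.0000
Node ud (S = 154.1): continuation = 1/1.12·[0.4500·0.0000 + 0.5500·0.0000] = 0.0000; exercise value = 0.0000 ≤ continuation, so V_ud = 0.0000
Node dd (S = 90.31): continuation = 1/1.12·[0.4500·0.0000 + 0.5500·48.2344] = 23.6865; exercise value = 34.6875 > continuation, so V_dd = 34.6875 (exercise)
Node u (S = 181.2): continuation = 1/1.12·[0.4500·0.0000 + 0.5500·0.0000] = 0.0000; exercise value = 0.0000 ≤ continuation, so V_u = 0.0000
Node d (S = 106.2): continuation = 1/1.12·[0.4500·0.0000 + 0.5500·34.6875] = 17.0340; exercise value = 18.7500 > continuation, so V_d = 18.7500 (exercise)
Node 0 (S = 125): continuation = 1/1.12·[0.4500·0.0000 + 0.5500·18.7500] = 9.2076; exercise value = 0.0000 ≤ continuation, so V_0 = 9.2076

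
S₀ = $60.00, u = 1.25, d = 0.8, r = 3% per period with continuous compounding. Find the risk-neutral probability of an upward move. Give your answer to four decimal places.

p = 0.5121

Risk-neutral probability p = (e^0.03 − 0.8)/(1.25 − 0.8) = 0.2305/0.4500 = 0.5121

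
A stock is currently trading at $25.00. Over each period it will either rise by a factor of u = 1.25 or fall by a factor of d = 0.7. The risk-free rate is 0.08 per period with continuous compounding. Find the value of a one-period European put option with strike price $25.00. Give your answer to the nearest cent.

Risk-neutral probability p = (e^0.08 − 0.7)/(1.25 − 0.7) = 0.3833/0.5500 = 0.6969
Terminal stock prices: S_u = 31.25, S_d = 17.5
Terminal payoffs (K − S): max(-6.25, 0) = 0, max(7.5, 0) = 7.5
Node 0 (S = 25): V_0 = e^(−0.08)·[0.6969·0.0000 + 0.3031·7.5000] = 2.0986

$2.10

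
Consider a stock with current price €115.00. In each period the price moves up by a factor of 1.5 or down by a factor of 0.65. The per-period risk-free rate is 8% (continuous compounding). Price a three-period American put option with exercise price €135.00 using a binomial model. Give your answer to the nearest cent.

€33.25

Risk-neutral probability p = (e^0.08 − 0.65)/(1.5 − 0.65) = 0.4333/0.8500 = 0.5097
Terminal stock prices: S_uuu = 388.1, S_uud = 168.2, S_udd = 72.88, S_ddd = 31.58
Terminal payoffs (K − S): max(-253.1, 0) = 0, max(-33.19, 0) = 0, max(62.12, 0) = 62.12, max(103.4, 0) = 103.4
Node uu (S = 258.8): continuation = e^(−0.08)·[0.5097·0.0000 + 0.4903·0.0000] = 0.0000; exercise value = 0.0000 ≤ continuation, so V_uu = 0.0000
Node ud (S = 112.1): continuation = e^(−0.08)·[0.5097·0.0000 + 0.4903·62.1187] = 28.1124; exercise value = 22.8750 ≤ continuation, so V_ud = 28.1124
Node dd (S = 48.59): continuation = e^(−0.08)·[0.5097·62.1187 + 0.4903·103.4181] = 76.0332; exercise value = 86.4125 > continuation, so V_dd = 86.4125 (exercise)
Node u (S = 172.5): continuation = e^(−0.08)·[0.5097·0.0000 + 0.4903·28.1124] = 12.7225; exercise value = 0.0000 ≤ continuation, so V_u = 12.7225
Node d (S = 74.75): continuation = e^(−0.08)·[0.5097·28.1124 + 0.4903·86.4125] = 52.3352; exercise value = 60.2500 > continuation, so V_d = 60.2500 (exercise)
Node 0 (S = 115): continuation = e^(−0.08)·[0.5097·12.7225 + 0.4903·60.2500] = 33.2533; exercise value = 20.0000 ≤ continuation, so V_0 = 33.2533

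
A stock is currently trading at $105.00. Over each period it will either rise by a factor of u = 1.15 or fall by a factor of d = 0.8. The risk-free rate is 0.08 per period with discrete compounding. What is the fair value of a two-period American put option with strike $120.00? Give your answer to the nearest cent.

Risk-neutral probability p = (1 + 0.08 − 0.8)/(1.15 − 0.8) = 0.2800/0.3500 = 0.8000
Terminal stock prices: S_uu = 138.9, S_ud = 96.6, S_dd = 67.2
Terminal payoffs (K − S): max(-18.86, 0) = 0, max(23.4, 0) = 23.4, max(52.8, 0) = 52.8
Node u (S = 120.7): continuation = 1/1.08·[0.8000·0.0000 + 0.2000·23.4000] = 4.3333; exercise value = 0.0000 ≤ continuation, so V_u = 4.3333
Node d (S = 84): continuation = 1/1.08·[0.8000·23.4000 + 0.2000·52.8000] = 27.1111; exercise value = 36.0000 > continuation, so V_d = 36.0000 (exercise)
Node 0 (S = 105): continuation = 1/1.08·[0.8000·4.3333 + 0.2000·36.0000] = 9.8765; exercise value = 15.0000 > continuation, so V_0 = 15.0000 (exercise)

$15.00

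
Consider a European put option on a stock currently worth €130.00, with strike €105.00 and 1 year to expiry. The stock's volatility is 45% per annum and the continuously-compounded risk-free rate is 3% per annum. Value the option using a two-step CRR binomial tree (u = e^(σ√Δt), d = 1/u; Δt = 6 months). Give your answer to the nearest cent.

CRR parameters: u = e^(σ√Δt) = e^(0.45·√0.5) = 1.3746, d = 1/u = 0.7275
Per-period rate: rΔt = 0.03·0.5 = 0.015, so R = e^0.015 = 1.0151
Risk-neutral probability p = (e^0.015 − 0.7275)/(1.3746 − 0.7275) = 0.2877/0.6472 = 0.4445
Terminal stock prices: S_uu = 245.7, S_ud = 130, S_dd = 68.8
Terminal payoffs (K − S): max(-140.7, 0) = 0, max(-25, 0) = 0, max(36.2, 0) = 36.2
Node u (S = 178.7): V_u = e^(−0.015)·[0.4445·0.0000 + 0.5555·0.0000] = 0.0000
Node d (S = 94.57): V_d = e^(−0.015)·[0.4445·0.0000 + 0.5555·36.2045] = 19.8134
Node 0 (S = 130): V_0 = e^(−0.015)·[0.4445·0.0000 + 0.5555·19.8134] = 10.8431

€10.84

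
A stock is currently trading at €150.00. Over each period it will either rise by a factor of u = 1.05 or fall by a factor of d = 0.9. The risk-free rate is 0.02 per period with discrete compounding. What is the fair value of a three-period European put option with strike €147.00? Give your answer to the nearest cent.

Risk-neutral probability p = (1 + 0.02 − 0.9)/(1.05 − 0.9) = 0.1200/0.1500 = 0.8000
Terminal stock prices: S_uuu = 173.6, S_uud = 148.8, S_udd = 127.6, S_ddd = 109.4
Terminal payoffs (K − S): max(-26.64, 0) = 0, max(-1.838, 0) = 0, max(19.42, 0) = 19.42, max(37.65, 0) = 37.65
Node uu (S = 165.4): V_uu = 1/1.02·[0.8000·0.0000 + 0.2000·0.0000] = 0.0000
Node ud (S = 141.8): V_ud = 1/1.02·[0.8000·0.0000 + 0.2000·19.4250] = 3.8088
Node dd (S = 121.5): V_dd = 1/1.02·[0.8000·19.4250 + 0.2000·37.6500] = 22.6176
Node u (S = 157.5): V_u = 1/1.02·[0.8000·0.0000 + 0.2000·3.8088] = 0.7468
Node d (S = 135): V_d = 1/1.02·[0.8000·3.8088 + 0.2000·22.6176] = 7.4221
Node 0 (S = 150): V_0 = 1/1.02·[0.8000·0.7468 + 0.2000·7.4221] = 2.0411

€2.04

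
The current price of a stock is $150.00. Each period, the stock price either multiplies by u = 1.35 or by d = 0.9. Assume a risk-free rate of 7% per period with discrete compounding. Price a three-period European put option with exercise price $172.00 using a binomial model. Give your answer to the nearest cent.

Risk-neutral probability p = (1 + 0.07 − 0.9)/(1.35 − 0.9) = 0.1700/0.4500 = 0.3778
Terminal stock prices: S_uuu = 369.1, S_uud = 246, S_udd = 164, S_ddd = 109.4
Terminal payoffs (K − S): max(-197.1, 0) = 0, max(-74.04, 0) = 0, max(7.975, 0) = 7.975, max(62.65, 0) = 62.65
Node uu (S = 273.4): V_uu = 1/1.07·[0.3778·0.0000 + 0.6222·0.0000] = 0.0000
Node ud (S = 182.2): V_ud = 1/1.07·[0.3778·0.0000 + 0.6222·7.9750] = 4.6376
Node dd (S = 121.5): V_dd = 1/1.07·[0.3778·7.9750 + 0.6222·62.6500] = 39.2477
Node u (S = 202.5): V_u = 1/1.07·[0.3778·0.0000 + 0.6222·4.6376] = 2.6968
Node d (S = 135): V_d = 1/1.07·[0.3778·4.6376 + 0.6222·39.2477] = 24.4605
Node 0 (S = 150): V_0 = 1/1.07·[0.3778·2.6968 + 0.6222·24.4605] = 15.1763

$15.18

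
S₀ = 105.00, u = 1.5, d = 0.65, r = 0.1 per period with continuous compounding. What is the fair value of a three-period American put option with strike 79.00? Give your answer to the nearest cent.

8.25

Risk-neutral probability p = (e^0.1 − 0.65)/(1.5 − 0.65) = 0.4552/0.8500 = 0.5355
Terminal stock prices: S_uuu = 354.4, S_uud = 153.6, S_udd = 66.54, S_ddd = 28.84
Terminal payoffs (K − S): max(-275.4, 0) = 0, max(-74.56, 0) = 0, max(12.46, 0) = 12.46, max(50.16, 0) = 50.16
Node uu (S = 236.2): continuation = e^(−0.1)·[0.5355·0.0000 + 0.4645·0.0000] = 0.0000; exercise value = 0.0000 ≤ continuation, so V_uu = 0.0000
Node ud (S = 102.4): continuation = e^(−0.1)·[0.5355·0.0000 + 0.4645·12.4562] = 5.2354; exercise value = 0.0000 ≤ continuation, so V_ud = 5.2354
Node dd (S = 44.36): continuation = e^(−0.1)·[0.5355·12.4562 + 0.4645·50.1644] = 27.1197; exercise value = 34.6375 > continuation, so V_dd = 34.6375 (exercise)
Node u (S = 157.5): continuation = e^(−0.1)·[0.5355·0.0000 + 0.4645·5.2354] = 2.2004; exercise value = 0.0000 ≤ continuation, so V_u = 2.2004
Node d (S = 68.25): continuation = e^(−0.1)·[0.5355·5.2354 + 0.4645·34.6375] = 17.0949; exercise value = 10.7500 ≤ continuation, so V_d = 17.0949
Node 0 (S = 105): continuation = e^(−0.1)·[0.5355·2.2004 + 0.4645·17.0949] = 8.2512; exercise value = 0.0000 ≤ continuation, so V_0 = 8.2512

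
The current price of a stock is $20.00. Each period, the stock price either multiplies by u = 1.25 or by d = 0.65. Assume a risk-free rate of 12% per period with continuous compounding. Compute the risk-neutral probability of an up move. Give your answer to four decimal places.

Risk-neutral probability p = (e^0.12 − 0.65)/(1.25 − 0.65) = 0.4775/0.6000 = 0.7958

p = 0.7958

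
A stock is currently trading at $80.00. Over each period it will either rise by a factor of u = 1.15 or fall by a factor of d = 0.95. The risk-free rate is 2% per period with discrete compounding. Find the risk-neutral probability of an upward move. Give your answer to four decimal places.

p = 0.3500

Risk-neutral probability p = (1 + 0.02 − 0.95)/(1.15 − 0.95) = 0.0700/0.2000 = 0.3500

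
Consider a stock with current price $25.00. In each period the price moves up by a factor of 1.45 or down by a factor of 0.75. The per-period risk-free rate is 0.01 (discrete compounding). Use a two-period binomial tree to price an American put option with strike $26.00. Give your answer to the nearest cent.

$4.62

Risk-neutral probability p = (1 + 0.01 − 0.75)/(1.45 − 0.75) = 0.2600/0.7000 = 0.3714
Terminal stock prices: S_uu = 52.56, S_ud = 27.19, S_dd = 14.06
Terminal payoffs (K − S): max(-26.56, 0) = 0, max(-1.188, 0) = 0, max(11.94, 0) = 11.94
Node u (S = 36.25): continuation = 1/1.01·[0.3714·0.0000 + 0.6286·0.0000] = 0.0000; exercise value = 0.0000 ≤ continuation, so V_u = 0.0000
Node d (S = 18.75): continuation = 1/1.01·[0.3714·0.0000 + 0.6286·11.9375] = 7.4293; exercise value = 7.2500 ≤ continuation, so V_d = 7.4293
Node 0 (S = 25): continuation = 1/1.01·[0.3714·0.0000 + 0.6286·7.4293] = 4.6236; exercise value = 1.0000 ≤ continuation, so V_0 = 4.6236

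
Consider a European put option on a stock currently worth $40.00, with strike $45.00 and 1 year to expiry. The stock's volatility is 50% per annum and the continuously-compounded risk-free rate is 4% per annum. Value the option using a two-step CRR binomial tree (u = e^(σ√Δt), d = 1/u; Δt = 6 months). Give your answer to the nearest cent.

CRR parameters: u = e^(σ√Δt) = e^(0.5·√0.5) = 1.4241, d = 1/u = 0.7022
Per-period rate: rΔt = 0.04·0.5 = 0.02, so R = e^0.02 = 1.0202
Risk-neutral probability p = (e^0.02 − 0.7022)/(1.4241 − 0.7022) = 0.3180/0.7219 = 0.4405
Terminal stock prices: S_uu = 81.12, S_ud = 40, S_dd = 19.72
Terminal payoffs (K − S): max(-36.12, 0) = 0, max(5, 0) = 5, max(25.28, 0) = 25.28
Node u (S = 56.96): V_u = e^(−0.02)·[0.4405·0.0000 + 0.5595·5.0000] = 2.7421
Node d (S = 28.09): V_d = e^(−0.02)·[0.4405·5.0000 + 0.5595·25.2773] = 16.0214
Node 0 (S = 40): V_0 = e^(−0.02)·[0.4405·2.7421 + 0.5595·16.0214] = 9.9704

$9.97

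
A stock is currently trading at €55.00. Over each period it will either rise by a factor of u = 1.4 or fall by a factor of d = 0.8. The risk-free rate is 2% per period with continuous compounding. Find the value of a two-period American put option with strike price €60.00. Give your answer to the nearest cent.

Risk-neutral probability p = (e^0.02 − 0.8)/(1.4 − 0.8) = 0.2202/0.6000 = 0.3670
Terminal stock prices: S_uu = 107.8, S_ud = 61.6, S_dd = 35.2
Terminal payoffs (K − S): max(-47.8, 0) = 0, max(-1.6, 0) = 0, max(24.8, 0) = 24.8
Node u (S = 77): continuation = e^(−0.02)·[0.3670·0.0000 + 0.6330·0.0000] = 0.0000; exercise value = 0.0000 ≤ continuation, so V_u = 0.0000
Node d (S = 44): continuation = e^(−0.02)·[0.3670·0.0000 + 0.6330·24.8000] = 15.3875; exercise value = 16.0000 > continuation, so V_d = 16.0000 (exercise)
Node 0 (S = 55): continuation = e^(−0.02)·[0.3670·0.0000 + 0.6330·16.0000] = 9.9274; exercise value = 5.0000 ≤ continuation, so V_0 = 9.9274

€9.93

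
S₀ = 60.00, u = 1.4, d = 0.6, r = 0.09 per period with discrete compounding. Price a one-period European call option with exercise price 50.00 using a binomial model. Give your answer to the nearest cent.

19.11

Risk-neutral probability p = (1 + 0.09 − 0.6)/(1.4 − 0.6) = 0.4900/0.8000 = 0.6125
Terminal stock prices: S_u = 84, S_d = 36
Terminal payoffs (S − K): max(34, 0) = 34, max(-14, 0) = 0
Node 0 (S = 60): V_0 = 1/1.09·[0.6125·34.0000 + 0.3875·0.0000] = 19.1055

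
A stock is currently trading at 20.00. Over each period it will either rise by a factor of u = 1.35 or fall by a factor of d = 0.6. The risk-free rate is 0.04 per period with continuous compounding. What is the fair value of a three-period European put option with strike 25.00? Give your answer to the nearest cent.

6.53

Risk-neutral probability p = (e^0.04 − 0.6)/(1.35 − 0.6) = 0.4408/0.7500 = 0.5877
Terminal stock prices: S_uuu = 49.21, S_uud = 21.87, S_udd = 9.72, S_ddd = 4.32
Terminal payoffs (K − S): max(-24.21, 0) = 0, max(3.13, 0) = 3.13, max(15.28, 0) = 15.28, max(20.68, 0) = 20.68
Node uu (S = 36.45): V_uu = e^(−0.04)·[0.5877·0.0000 + 0.4123·3.1300] = 1.2398
Node ud (S = 16.2): V_ud = e^(−0.04)·[0.5877·3.1300 + 0.4123·15.2800] = 7.8197
Node dd (S = 7.2): V_dd = e^(−0.04)·[0.5877·15.2800 + 0.4123·20.6800] = 16.8197
Node u (S = 27): V_u = e^(−0.04)·[0.5877·1.2398 + 0.4123·7.8197] = 3.7974
Node d (S = 12): V_d = e^(−0.04)·[0.5877·7.8197 + 0.4123·16.8197] = 11.0779
Node 0 (S = 20): V_0 = e^(−0.04)·[0.5877·3.7974 + 0.4123·11.0779] = 6.5322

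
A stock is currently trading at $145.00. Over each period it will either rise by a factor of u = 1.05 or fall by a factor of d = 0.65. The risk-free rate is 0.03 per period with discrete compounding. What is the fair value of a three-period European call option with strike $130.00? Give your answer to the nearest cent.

Risk-neutral probability p = (1 + 0.03 − 0.65)/(1.05 − 0.65) = 0.3800/0.4000 = 0.9500
Terminal stock prices: S_uuu = 167.9, S_uud = 103.9, S_udd = 64.33, S_ddd = 39.82
Terminal payoffs (S − K): max(37.86, 0) = 37.86, max(-26.09, 0) = 0, max(-65.67, 0) = 0, max(-90.18, 0) = 0
Node uu (S = 159.9): V_uu = 1/1.03·[0.9500·37.8556 + 0.0500·0.0000] = 34.9154
Node ud (S = 98.96): V_ud = 1/1.03·[0.9500·0.0000 + 0.0500·0.0000] = 0.0000
Node dd (S = 61.26): V_dd = 1/1.03·[0.9500·0.0000 + 0.0500·0.0000] = 0.0000
Node u (S = 152.2): V_u = 1/1.03·[0.9500·34.9154 + 0.0500·0.0000] = 32.2035
Node d (S = 94.25): V_d = 1/1.03·[0.9500·0.0000 + 0.0500·0.0000] = 0.0000
Node 0 (S = 145): V_0 = 1/1.03·[0.9500·32.2035 + 0.0500·0.0000] = 29.7023

$29.70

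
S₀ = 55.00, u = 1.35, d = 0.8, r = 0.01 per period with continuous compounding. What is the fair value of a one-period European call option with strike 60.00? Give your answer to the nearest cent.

Risk-neutral probability p = (e^0.01 − 0.8)/(1.35 − 0.8) = 0.2101/0.5500 = 0.3819
Terminal stock prices: S_u = 74.25, S_d = 44
Terminal payoffs (S − K): max(14.25, 0) = 14.25, max(-16, 0) = 0
Node 0 (S = 55): V_0 = e^(−0.01)·[0.3819·14.2500 + 0.6181·0.0000] = 5.3881

5.39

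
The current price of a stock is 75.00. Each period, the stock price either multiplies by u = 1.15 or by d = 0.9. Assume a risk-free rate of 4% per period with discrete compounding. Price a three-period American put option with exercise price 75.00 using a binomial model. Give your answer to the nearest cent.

3.67

Risk-neutral probability p = (1 + 0.04 − 0.9)/(1.15 − 0.9) = 0.1400/0.2500 = 0.5600
Terminal stock prices: S_uuu = 114.1, S_uud = 89.27, S_udd = 69.86, S_ddd = 54.68
Terminal payoffs (K − S): max(-39.07, 0) = 0, max(-14.27, 0) = 0, max(5.137, 0) = 5.137, max(20.32, 0) = 20.32
Node uu (S = 99.19): continuation = 1/1.04·[0.5600·0.0000 + 0.4400·0.0000] = 0.0000; exercise value = 0.0000 ≤ continuation, so V_uu = 0.0000
Node ud (S = 77.62): continuation = 1/1.04·[0.5600·0.0000 + 0.4400·5.1375] = 2.1736; exercise value = 0.0000 ≤ continuation, so V_ud = 2.1736
Node dd (S = 60.75): continuation = 1/1.04·[0.5600·5.1375 + 0.4400·20.3250] = 11.3654; exercise value = 14.2500 > continuation, so V_dd = 14.2500 (exercise)
Node u (S = 86.25): continuation = 1/1.04·[0.5600·0.0000 + 0.4400·2.1736] = 0.9196; exercise value = 0.0000 ≤ continuation, so V_u = 0.9196
Node d (S = 67.5): continuation = 1/1.04·[0.5600·2.1736 + 0.4400·14.2500] = 7.1992; exercise value = 7.5000 > continuation, so V_d = 7.5000 (exercise)
Node 0 (S = 75): continuation = 1/1.04·[0.5600·0.9196 + 0.4400·7.5000] = 3.6682; exercise value = 0.0000 ≤ continuation, so V_0 = 3.6682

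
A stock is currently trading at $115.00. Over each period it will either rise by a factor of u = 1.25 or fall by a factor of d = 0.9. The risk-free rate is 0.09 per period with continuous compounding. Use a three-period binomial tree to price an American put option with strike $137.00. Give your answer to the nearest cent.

Risk-neutral probability p = (e^0.09 − 0.9)/(1.25 − 0.9) = 0.1942/0.3500 = 0.5548
Terminal stock prices: S_uuu = 224.6, S_uud = 161.7, S_udd = 116.4, S_ddd = 83.84
Terminal payoffs (K − S): max(-87.61, 0) = 0, max(-24.72, 0) = 0, max(20.56, 0) = 20.56, max(53.16, 0) = 53.16
Node uu (S = 179.7): continuation = e^(−0.09)·[0.5548·0.0000 + 0.4452·0.0000] = 0.0000; exercise value = 0.0000 ≤ continuation, so V_uu = 0.0000
Node ud (S = 129.4): continuation = e^(−0.09)·[0.5548·0.0000 + 0.4452·20.5625] = 8.3668; exercise value = 7.6250 ≤ continuation, so V_ud = 8.3668
Node dd (S = 93.15): continuation = e^(−0.09)·[0.5548·20.5625 + 0.4452·53.1650] = 32.0586; exercise value = 43.8500 > continuation, so V_dd = 43.8500 (exercise)
Node u (S = 143.8): continuation = e^(−0.09)·[0.5548·0.0000 + 0.4452·8.3668] = 3.4044; exercise value = 0.0000 ≤ continuation, so V_u = 3.4044
Node d (S = 103.5): continuation = e^(−0.09)·[0.5548·8.3668 + 0.4452·43.8500] = 22.0847; exercise value = 33.5000 > continuation, so V_d = 33.5000 (exercise)
Node 0 (S = 115): continuation = e^(−0.09)·[0.5548·3.4044 + 0.4452·33.5000] = 15.3572; exercise value = 22.0000 > continuation, so V_0 = 22.0000 (exercise)

$22.00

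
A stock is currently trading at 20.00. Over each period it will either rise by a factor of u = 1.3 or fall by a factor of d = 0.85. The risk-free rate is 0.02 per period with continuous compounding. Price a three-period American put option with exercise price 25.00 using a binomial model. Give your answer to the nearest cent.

5.73

Risk-neutral probability p = (e^0.02 − 0.85)/(1.3 − 0.85) = 0.1702/0.4500 = 0.3782
Terminal stock prices: S_uuu = 43.94, S_uud = 28.73, S_udd = 18.78, S_ddd = 12.28
Terminal payoffs (K − S): max(-18.94, 0) = 0, max(-3.73, 0) = 0, max(6.215, 0) = 6.215, max(12.72, 0) = 12.72
Node uu (S = 33.8): continuation = e^(−0.02)·[0.3782·0.0000 + 0.6218·0.0000] = 0.0000; exercise value = 0.0000 ≤ continuation, so V_uu = 0.0000
Node ud (S = 22.1): continuation = e^(−0.02)·[0.3782·0.0000 + 0.6218·6.2150] = 3.7878; exercise value = 2.9000 ≤ continuation, so V_ud = 3.7878
Node dd (S = 14.45): continuation = e^(−0.02)·[0.3782·6.2150 + 0.6218·12.7175] = 10.0550; exercise value = 10.5500 > continuation, so V_dd = 10.5500 (exercise)
Node u (S = 26): continuation = e^(−0.02)·[0.3782·0.0000 + 0.6218·3.7878] = 2.3085; exercise value = 0.0000 ≤ continuation, so V_u = 2.3085
Node d (S = 17): continuation = e^(−0.02)·[0.3782·3.7878 + 0.6218·10.5500] = 7.8341; exercise value = 8.0000 > continuation, so V_d = 8.0000 (exercise)
Node 0 (S = 20): continuation = e^(−0.02)·[0.3782·2.3085 + 0.6218·8.0000] = 5.7316; exercise value = 5.0000 ≤ continuation, so V_0 = 5.7316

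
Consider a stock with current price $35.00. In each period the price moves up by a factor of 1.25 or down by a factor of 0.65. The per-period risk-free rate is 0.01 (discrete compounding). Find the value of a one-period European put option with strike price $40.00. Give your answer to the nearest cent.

Risk-neutral probability p = (1 + 0.01 − 0.65)/(1.25 − 0.65) = 0.3600/0.6000 = 0.6000
Terminal stock prices: S_u = 43.75, S_d = 22.75
Terminal payoffs (K − S): max(-3.75, 0) = 0, max(17.25, 0) = 17.25
Node 0 (S = 35): V_0 = 1/1.01·[0.6000·0.0000 + 0.4000·17.2500] = 6.8317

$6.83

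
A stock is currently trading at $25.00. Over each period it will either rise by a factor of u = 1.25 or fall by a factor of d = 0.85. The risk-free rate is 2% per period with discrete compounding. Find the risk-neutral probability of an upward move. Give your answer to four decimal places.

Risk-neutral probability p = (1 + 0.02 − 0.85)/(1.25 − 0.85) = 0.1700/0.4000 = 0.4250

p = 0.4250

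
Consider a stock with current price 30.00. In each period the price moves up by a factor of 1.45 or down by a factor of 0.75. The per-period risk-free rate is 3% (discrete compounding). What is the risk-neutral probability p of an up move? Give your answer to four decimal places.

Risk-neutral probability p = (1 + 0.03 − 0.75)/(1.45 − 0.75) = 0.2800/0.7000 = 0.4000

p = 0.4000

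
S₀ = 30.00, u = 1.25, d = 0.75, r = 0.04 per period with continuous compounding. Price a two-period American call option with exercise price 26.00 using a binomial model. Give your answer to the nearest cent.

7.47

Risk-neutral probability p = (e^0.04 − 0.75)/(1.25 − 0.75) = 0.2908/0.5000 = 0.5816
Terminal stock prices: S_uu = 46.88, S_ud = 28.12, S_dd = 16.88
Terminal payoffs (S − K): max(20.88, 0) = 20.88, max(2.125, 0) = 2.125, max(-9.125, 0) = 0
Node u (S = 37.5): continuation = e^(−0.04)·[0.5816·20.8750 + 0.4184·2.1250] = 12.5195; exercise value = 11.5000 ≤ continuation, so V_u = 12.5195
Node d (S = 22.5): continuation = e^(−0.04)·[0.5816·2.1250 + 0.4184·0.0000] = 1.1875; exercise value = 0.0000 ≤ continuation, so V_d = 1.1875
Node 0 (S = 30): continuation = e^(−0.04)·[0.5816·12.5195 + 0.4184·1.1875] = 7.4734; exercise value = 4.0000 ≤ continuation, so V_0 = 7.4734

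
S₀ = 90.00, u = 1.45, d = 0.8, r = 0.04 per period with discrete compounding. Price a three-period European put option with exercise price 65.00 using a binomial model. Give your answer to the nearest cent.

4.22

Risk-neutral probability p = (1 + 0.04 − 0.8)/(1.45 − 0.8) = 0.2400/0.6500 = 0.3692
Terminal stock prices: S_uuu = 274.4, S_uud = 151.4, S_udd = 83.52, S_ddd = 46.08
Terminal payoffs (K − S): max(-209.4, 0) = 0, max(-86.38, 0) = 0, max(-18.52, 0) = 0, max(18.92, 0) = 18.92
Node uu (S = 189.2): V_uu = 1/1.04·[0.3692·0.0000 + 0.6308·0.0000] = 0.0000
Node ud (S = 104.4): V_ud = 1/1.04·[0.3692·0.0000 + 0.6308·0.0000] = 0.0000
Node dd (S = 57.6): V_dd = 1/1.04·[0.3692·0.0000 + 0.6308·18.9200] = 11.4751
Node u (S = 130.5): V_u = 1/1.04·[0.3692·0.0000 + 0.6308·0.0000] = 0.0000
Node d (S = 72): V_d = 1/1.04·[0.3692·0.0000 + 0.6308·11.4751] = 6.9598
Node 0 (S = 90): V_0 = 1/1.04·[0.3692·0.0000 + 0.6308·6.9598] = 4.2212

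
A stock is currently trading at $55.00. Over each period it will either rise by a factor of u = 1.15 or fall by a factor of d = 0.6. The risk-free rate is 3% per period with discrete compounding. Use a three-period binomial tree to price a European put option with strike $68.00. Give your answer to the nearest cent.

$14.07

Risk-neutral probability p = (1 + 0.03 − 0.6)/(1.15 − 0.6) = 0.4300/0.5500 = 0.7818
Terminal stock prices: S_uuu = 83.65, S_uud = 43.64, S_udd = 22.77, S_ddd = 11.88
Terminal payoffs (K − S): max(-15.65, 0) = 0, max(24.36, 0) = 24.36, max(45.23, 0) = 45.23, max(56.12, 0) = 56.12
Node uu (S = 72.74): V_uu = 1/1.03·[0.7818·0.0000 + 0.2182·24.3575] = 5.1596
Node ud (S = 37.95): V_ud = 1/1.03·[0.7818·24.3575 + 0.2182·45.2300] = 28.0694
Node dd (S = 19.8): V_dd = 1/1.03·[0.7818·45.2300 + 0.2182·56.1200] = 46.2194
Node u (S = 63.25): V_u = 1/1.03·[0.7818·5.1596 + 0.2182·28.0694] = 9.8622
Node d (S = 33): V_d = 1/1.03·[0.7818·28.0694 + 0.2182·46.2194] = 31.0965
Node 0 (S = 55): V_0 = 1/1.03·[0.7818·9.8622 + 0.2182·31.0965] = 14.0730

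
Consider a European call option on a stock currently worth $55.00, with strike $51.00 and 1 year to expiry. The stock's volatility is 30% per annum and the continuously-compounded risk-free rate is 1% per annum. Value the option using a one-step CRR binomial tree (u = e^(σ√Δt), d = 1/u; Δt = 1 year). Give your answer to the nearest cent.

$10.17

CRR parameters: u = e^(σ√Δt) = e^(0.3·√1) = 1.3499, d = 1/u = 0.7408
Per-period rate: rΔt = 0.01·1 = 0.01, so R = e^0.01 = 1.0101
Risk-neutral probability p = (e^0.01 − 0.7408)/(1.3499 − 0.7408) = 0.2692/0.6090 = 0.4421
Terminal stock prices: S_u = 74.24, S_d = 40.75
Terminal payoffs (S − K): max(23.24, 0) = 23.24, max(-10.25, 0) = 0
Node 0 (S = 55): V_0 = e^(−0.01)·[0.4421·23.2422 + 0.5579·0.0000] = 10.1722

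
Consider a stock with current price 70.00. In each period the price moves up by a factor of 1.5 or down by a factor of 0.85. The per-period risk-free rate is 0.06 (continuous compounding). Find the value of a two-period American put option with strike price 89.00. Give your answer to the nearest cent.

19.00

Risk-neutral probability p = (e^0.06 − 0.85)/(1.5 − 0.85) = 0.2118/0.6500 = 0.3259
Terminal stock prices: S_uu = 157.5, S_ud = 89.25, S_dd = 50.57
Terminal payoffs (K − S): max(-68.5, 0) = 0, max(-0.25, 0) = 0, max(38.43, 0) = 38.43
Node u (S = 105): continuation = e^(−0.06)·[0.3259·0.0000 + 0.6741·0.0000] = 0.0000; exercise value = 0.0000 ≤ continuation, so V_u = 0.0000
Node d (S = 59.5): continuation = e^(−0.06)·[0.3259·0.0000 + 0.6741·38.4250] = 24.3938; exercise value = 29.5000 > continuation, so V_d = 29.5000 (exercise)
Node 0 (S = 70): continuation = e^(−0.06)·[0.3259·0.0000 + 0.6741·29.5000] = 18.7278; exercise value = 19.0000 > continuation, so V_0 = 19.0000 (exercise)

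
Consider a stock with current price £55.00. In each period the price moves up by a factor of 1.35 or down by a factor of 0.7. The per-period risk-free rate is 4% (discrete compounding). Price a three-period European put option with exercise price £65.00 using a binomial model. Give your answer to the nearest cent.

Risk-neutral probability p = (1 + 0.04 − 0.7)/(1.35 − 0.7) = 0.3400/0.6500 = 0.5231
Terminal stock prices: S_uuu = 135.3, S_uud = 70.17, S_udd = 36.38, S_ddd = 18.86
Terminal payoffs (K − S): max(-70.32, 0) = 0, max(-5.166, 0) = 0, max(28.62, 0) = 28.62, max(46.14, 0) = 46.14
Node uu (S = 100.2): V_uu = 1/1.04·[0.5231·0.0000 + 0.4769·0.0000] = 0.0000
Node ud (S = 51.97): V_ud = 1/1.04·[0.5231·0.0000 + 0.4769·28.6175] = 13.1234
Node dd (S = 26.95): V_dd = 1/1.04·[0.5231·28.6175 + 0.4769·46.1350] = 35.5500
Node u (S = 74.25): V_u = 1/1.04·[0.5231·0.0000 + 0.4769·13.1234] = 6.0181
Node d (S = 38.5): V_d = 1/1.04·[0.5231·13.1234 + 0.4769·35.5500] = 22.9030
Node 0 (S = 55): V_0 = 1/1.04·[0.5231·6.0181 + 0.4769·22.9030] = 13.5297

£13.53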